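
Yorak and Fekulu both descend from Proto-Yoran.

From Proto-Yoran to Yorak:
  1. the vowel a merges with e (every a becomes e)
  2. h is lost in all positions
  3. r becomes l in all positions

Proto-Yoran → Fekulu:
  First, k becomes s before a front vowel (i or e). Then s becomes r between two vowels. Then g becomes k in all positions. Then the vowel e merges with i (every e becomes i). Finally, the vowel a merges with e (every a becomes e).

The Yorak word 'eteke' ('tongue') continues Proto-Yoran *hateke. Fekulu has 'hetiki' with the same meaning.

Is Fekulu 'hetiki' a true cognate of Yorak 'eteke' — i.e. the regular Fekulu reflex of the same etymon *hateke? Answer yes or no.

no

Derive the expected Fekulu reflex of *hateke:
Fekulu: *hateke > hatese > hatere > hatiri > hetiri  (by palatalisation, rhotacism, vowel merger, vowel merger)
The regular Fekulu reflex would be 'hetiri', but the attested form is 'hetiki'. The correspondence is irregular, so they are not cognates (the Fekulu form has a different source).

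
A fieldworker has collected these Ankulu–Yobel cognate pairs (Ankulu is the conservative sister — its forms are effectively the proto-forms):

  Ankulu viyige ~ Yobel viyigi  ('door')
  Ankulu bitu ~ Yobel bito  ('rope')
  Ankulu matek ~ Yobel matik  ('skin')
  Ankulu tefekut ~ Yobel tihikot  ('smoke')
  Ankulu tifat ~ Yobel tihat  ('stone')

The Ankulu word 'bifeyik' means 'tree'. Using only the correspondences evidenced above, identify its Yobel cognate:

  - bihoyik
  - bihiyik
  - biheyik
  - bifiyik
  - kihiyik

tefekut ~ tihikot — Ankulu f corresponds to Yobel h between vowels (before a front vowel).
matek ~ matik, tefekut ~ tihikot — Ankulu e corresponds to Yobel i after a consonant, before a consonant other than r, m, n, p, b, f, v.
Applying these to Ankulu 'bifeyik':
  bifeyik → biheyik   (f→h between vowels (before a front vowel))
  biheyik → bihiyik   (e→i after a consonant, before a consonant other than r, m, n, p, b, f, v)
So the Yobel cognate is 'bihiyik'.

bihiyik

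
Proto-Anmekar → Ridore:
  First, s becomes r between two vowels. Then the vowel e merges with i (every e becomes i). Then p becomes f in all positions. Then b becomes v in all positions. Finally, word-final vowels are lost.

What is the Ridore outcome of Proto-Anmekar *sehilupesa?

sihilufir

Ridore: *sehilupesa
  sehilupesa → sehilupera   [rhotacism]
  sehilupera → sihilupira   [vowel merger]
  sihilupira → sihilufira   [unconditioned shift]
  sihilufira (rule 4 does not apply)
  sihilufira → sihilufir   [apocope]
  giving Ridore sihilufir.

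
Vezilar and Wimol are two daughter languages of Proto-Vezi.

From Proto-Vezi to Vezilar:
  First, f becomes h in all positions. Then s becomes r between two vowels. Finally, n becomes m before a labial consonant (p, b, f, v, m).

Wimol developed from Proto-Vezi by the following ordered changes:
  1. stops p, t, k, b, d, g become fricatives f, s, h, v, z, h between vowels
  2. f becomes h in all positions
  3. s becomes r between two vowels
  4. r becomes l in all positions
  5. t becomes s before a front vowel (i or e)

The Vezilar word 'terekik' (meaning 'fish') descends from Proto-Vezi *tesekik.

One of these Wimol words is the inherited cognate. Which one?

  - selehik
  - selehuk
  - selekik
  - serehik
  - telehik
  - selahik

selehik

Wimol: *tesekik > tesehik > terehik > telehik > selehik  (by intervocalic lenition, rhotacism, unconditioned shift, palatalisation)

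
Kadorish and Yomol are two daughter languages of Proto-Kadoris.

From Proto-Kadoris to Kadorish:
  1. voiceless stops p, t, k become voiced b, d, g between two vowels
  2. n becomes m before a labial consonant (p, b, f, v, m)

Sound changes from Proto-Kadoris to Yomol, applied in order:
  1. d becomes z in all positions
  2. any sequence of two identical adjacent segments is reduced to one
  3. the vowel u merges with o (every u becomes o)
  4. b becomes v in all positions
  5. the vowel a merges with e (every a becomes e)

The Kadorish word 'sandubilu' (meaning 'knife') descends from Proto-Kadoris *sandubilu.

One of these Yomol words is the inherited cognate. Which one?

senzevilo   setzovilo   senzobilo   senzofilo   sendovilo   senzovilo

senzovilo

Yomol: start from *sandubilu.
  rule 1 (unconditioned shift): sandubilu → sanzubilu
  rule 2: no change — sanzubilu
  rule 3 (vowel merger): sanzubilu → sanzobilo
  rule 4 (unconditioned shift): sanzobilo → sanzovilo
  rule 5 (vowel merger): sanzovilo → senzovilo
  ⇒ Yomol senzovilo
The other candidates each miss or misapply at least one Yomol change.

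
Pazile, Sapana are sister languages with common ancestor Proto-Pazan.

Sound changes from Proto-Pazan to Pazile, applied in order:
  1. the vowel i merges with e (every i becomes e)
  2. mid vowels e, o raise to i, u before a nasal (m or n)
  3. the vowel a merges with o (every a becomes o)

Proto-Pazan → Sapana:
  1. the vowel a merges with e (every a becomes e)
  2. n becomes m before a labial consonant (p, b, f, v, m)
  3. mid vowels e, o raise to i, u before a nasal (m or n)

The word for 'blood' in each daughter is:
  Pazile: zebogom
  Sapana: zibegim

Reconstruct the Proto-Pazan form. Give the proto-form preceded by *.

Position 6: Pazile has o, Sapana has i. Taking the neighbouring segments as reconstructed: Pazile o can only go back to *a; Sapana i could go back to *a or *e or *i — the one source consistent with every daughter is *a.
Position 2: Pazile has e, Sapana has i. Taking the neighbouring segments as reconstructed: Pazile e could go back to *e or *i; Sapana i can only go back to *i — the one source consistent with every daughter is *i.
This points to *zibagam. Verify forward in each daughter:
Pazile: *zibagam
  zibagam → zebagam   [vowel merger]
  zebagam (rule 2 does not apply)
  zebagam → zebogom   [vowel merger]
  giving Pazile zebogom.
Sapana: *zibagam > zibegem > zibegim  (by vowel merger, pre-nasal raising)
Only *zibagam yields all of Pazile zebogom, Sapana zibegim.

*zibagam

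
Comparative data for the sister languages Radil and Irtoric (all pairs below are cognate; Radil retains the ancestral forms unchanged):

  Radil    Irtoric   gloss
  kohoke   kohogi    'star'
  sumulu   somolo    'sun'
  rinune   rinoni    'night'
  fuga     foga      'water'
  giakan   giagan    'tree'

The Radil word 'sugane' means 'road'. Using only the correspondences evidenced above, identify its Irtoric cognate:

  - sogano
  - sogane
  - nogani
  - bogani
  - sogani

sumulu ~ somolo, fuga ~ foga — Radil u corresponds to Irtoric o after a consonant, before a consonant other than r, m, n, p, b, f, v.
kohoke ~ kohogi, rinune ~ rinoni — Radil e corresponds to Irtoric i word-finally.
Applying these to Radil 'sugane':
  sugane → sogane   (u→o after a consonant, before a consonant other than r, m, n, p, b, f, v)
  sogane → sogani   (e→i word-finally)
So the Irtoric cognate is 'sogani'.

sogani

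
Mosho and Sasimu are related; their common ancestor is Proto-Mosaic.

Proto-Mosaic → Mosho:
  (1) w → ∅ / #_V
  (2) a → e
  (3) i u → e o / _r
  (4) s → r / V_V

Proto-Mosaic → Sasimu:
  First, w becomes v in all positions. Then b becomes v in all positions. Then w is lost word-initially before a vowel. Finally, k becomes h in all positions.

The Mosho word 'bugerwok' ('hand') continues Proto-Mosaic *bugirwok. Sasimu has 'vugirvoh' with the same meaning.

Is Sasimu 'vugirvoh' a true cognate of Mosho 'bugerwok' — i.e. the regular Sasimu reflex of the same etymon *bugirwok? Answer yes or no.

yes

Derive the expected Sasimu reflex of *bugirwok:
Sasimu: start from *bugirwok.
  rule 1 (unconditioned shift): bugirwok → bugirvok
  rule 2 (unconditioned shift): bugirvok → vugirvok
  rule 3: no change — vugirvok
  rule 4 (unconditioned shift): vugirvok → vugirvoh
  ⇒ Sasimu vugirvoh
Sasimu 'vugirvoh' matches the regular reflex exactly, so the pair is cognate.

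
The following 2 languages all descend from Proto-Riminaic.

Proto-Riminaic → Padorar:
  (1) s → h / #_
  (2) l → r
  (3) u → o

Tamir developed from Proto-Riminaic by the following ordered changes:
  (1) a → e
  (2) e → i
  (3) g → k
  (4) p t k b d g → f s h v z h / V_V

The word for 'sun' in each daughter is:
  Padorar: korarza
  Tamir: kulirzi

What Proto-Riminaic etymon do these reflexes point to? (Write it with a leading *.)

Position 7: Padorar has a, Tamir has i. Padorar preserves a here (none of its changes turn any other segment into a), so the proto-segment is *a.
Position 3: Padorar has r, Tamir has l. Tamir preserves l here (none of its changes turn any other segment into l), so the proto-segment is *l.
Verify the candidate proto-form against each daughter:
Padorar: *kularza
  kularza (rule 1 does not apply)
  kularza → kurarza   [unconditioned shift]
  kurarza → korarza   [vowel merger]
  giving Padorar korarza.
Tamir: *kularza > kulerze > kulirzi  (by vowel merger, vowel merger)
Only *kularza yields all of Padorar korarza, Tamir kulirzi.

*kularza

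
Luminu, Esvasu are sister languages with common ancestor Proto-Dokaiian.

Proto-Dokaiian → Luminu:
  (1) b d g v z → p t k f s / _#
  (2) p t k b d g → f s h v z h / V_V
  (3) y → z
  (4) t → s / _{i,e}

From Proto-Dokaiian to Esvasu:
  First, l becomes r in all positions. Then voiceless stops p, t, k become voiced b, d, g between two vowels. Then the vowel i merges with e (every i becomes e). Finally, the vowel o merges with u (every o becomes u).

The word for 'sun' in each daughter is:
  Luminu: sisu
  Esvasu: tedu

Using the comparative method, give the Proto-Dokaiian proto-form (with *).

*titu

Position 1: Luminu has s, Esvasu has t. Esvasu preserves t here (none of its changes turn any other segment into t), so the proto-segment is *t.
Position 2: Luminu has i, Esvasu has e. Luminu preserves i here (none of its changes turn any other segment into i), so the proto-segment is *i.
Continuing position by position gives *titu; check it forward:
Luminu: *titu
  titu (rule 1 does not apply)
  titu → tisu   [intervocalic lenition]
  tisu (rule 3 does not apply)
  tisu → sisu   [palatalisation]
  giving Luminu sisu.
Esvasu: *titu > tidu > tedu  (by intervocalic voicing, vowel merger)
*titu is the unique common source.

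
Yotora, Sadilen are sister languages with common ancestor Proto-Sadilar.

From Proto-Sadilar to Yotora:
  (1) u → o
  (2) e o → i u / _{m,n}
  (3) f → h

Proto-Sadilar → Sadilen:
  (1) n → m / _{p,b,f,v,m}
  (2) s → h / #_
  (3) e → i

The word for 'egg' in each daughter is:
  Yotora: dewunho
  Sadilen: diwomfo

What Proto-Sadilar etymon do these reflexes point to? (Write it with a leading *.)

*dewonfo

Position 6: Yotora has h, Sadilen has f. Sadilen preserves f here (none of its changes turn any other segment into f), so the proto-segment is *f.
Position 2: Yotora has e, Sadilen has i. Yotora preserves e here (none of its changes turn any other segment into e), so the proto-segment is *e.
Position 4: Yotora has u, Sadilen has o. Sadilen preserves o here (none of its changes turn any other segment into o), so the proto-segment is *o.
This points to *dewonfo. Verify forward in each daughter:
Yotora: start from *dewonfo.
  rule 1: no change — dewonfo
  rule 2 (pre-nasal raising): dewonfo → dewunfo
  rule 3 (unconditioned shift): dewunfo → dewunho
  ⇒ Yotora dewunho
Sadilen: *dewonfo
  dewonfo → dewomfo   [nasal place assimilation]
  dewomfo (rule 2 does not apply)
  dewomfo → diwomfo   [vowel merger]
  giving Sadilen diwomfo.
Only *dewonfo yields all of Yotora dewunho, Sadilen diwomfo.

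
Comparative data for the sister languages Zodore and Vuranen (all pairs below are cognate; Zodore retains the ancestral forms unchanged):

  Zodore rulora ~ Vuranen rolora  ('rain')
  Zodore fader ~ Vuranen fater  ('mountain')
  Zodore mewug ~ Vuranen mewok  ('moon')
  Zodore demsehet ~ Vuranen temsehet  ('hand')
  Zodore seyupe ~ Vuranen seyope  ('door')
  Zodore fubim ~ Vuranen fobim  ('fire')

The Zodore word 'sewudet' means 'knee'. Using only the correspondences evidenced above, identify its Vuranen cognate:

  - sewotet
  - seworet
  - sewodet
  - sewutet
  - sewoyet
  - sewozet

rulora ~ rolora, mewug ~ mewok — Zodore u corresponds to Vuranen o after a consonant, before a consonant other than r, m, n, p, b, f, v.
fader ~ fater — Zodore d corresponds to Vuranen t between vowels (before a front vowel).
Applying these to Zodore 'sewudet':
  sewudet → sewodet   (u→o after a consonant, before a consonant other than r, m, n, p, b, f, v)
  sewodet → sewotet   (d→t between vowels (before a front vowel))
So the Vuranen cognate is 'sewotet'.

sewotet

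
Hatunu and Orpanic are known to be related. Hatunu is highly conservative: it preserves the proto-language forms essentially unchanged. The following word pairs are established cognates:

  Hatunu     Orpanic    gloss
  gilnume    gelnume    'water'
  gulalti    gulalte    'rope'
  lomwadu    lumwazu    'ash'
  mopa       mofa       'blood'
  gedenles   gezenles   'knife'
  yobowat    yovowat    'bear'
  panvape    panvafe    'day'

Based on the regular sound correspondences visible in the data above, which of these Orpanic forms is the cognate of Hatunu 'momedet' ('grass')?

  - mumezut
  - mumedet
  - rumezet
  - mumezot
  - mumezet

lomwadu ~ lumwazu — Hatunu o corresponds to Orpanic u after a consonant, before a nasal.
gedenles ~ gezenles — Hatunu d corresponds to Orpanic z between vowels (before a front vowel).
Applying these to Hatunu 'momedet':
  momedet → mumedet   (o→u after a consonant, before a nasal)
  mumedet → mumezet   (d→z between vowels (before a front vowel))
So the Orpanic cognate is 'mumezet'.

mumezet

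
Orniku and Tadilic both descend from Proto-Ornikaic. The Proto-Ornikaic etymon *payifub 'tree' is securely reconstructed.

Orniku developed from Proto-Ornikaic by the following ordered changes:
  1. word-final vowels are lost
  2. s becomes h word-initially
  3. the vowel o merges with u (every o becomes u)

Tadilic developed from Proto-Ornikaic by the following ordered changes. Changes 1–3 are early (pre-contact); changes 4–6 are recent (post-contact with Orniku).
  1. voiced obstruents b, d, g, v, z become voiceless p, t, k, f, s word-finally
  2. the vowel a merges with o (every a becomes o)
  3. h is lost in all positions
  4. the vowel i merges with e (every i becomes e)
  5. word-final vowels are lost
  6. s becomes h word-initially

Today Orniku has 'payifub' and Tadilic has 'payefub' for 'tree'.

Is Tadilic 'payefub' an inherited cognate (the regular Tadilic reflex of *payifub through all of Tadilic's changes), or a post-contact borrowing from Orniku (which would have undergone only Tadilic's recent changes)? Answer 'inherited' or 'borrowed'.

borrowed

If inherited, *payifub would pass through all of Tadilic's changes:
Tadilic: *payifub
  payifub → payifup   [final devoicing]
  payifup → poyifup   [vowel merger]
  poyifup (rule 3 does not apply)
  poyifup → poyefup   [vowel merger]
  poyefup (rule 5 does not apply)
  poyefup (rule 6 does not apply)
  giving Tadilic poyefup.
If borrowed from Orniku 'payifub' after the early changes, it would undergo only the recent ones:
  rule 4 (vowel merger): payifub → payefub
  rule 5 (apocope): no change (payefub)
  rule 6 (debuccalisation): no change (payefub)
  ⇒ as a loan: payefub
Tadilic 'payefub' matches the loan outcome 'payefub', not the inherited 'poyefup' — it skipped the early Tadilic changes, so it was borrowed from Orniku.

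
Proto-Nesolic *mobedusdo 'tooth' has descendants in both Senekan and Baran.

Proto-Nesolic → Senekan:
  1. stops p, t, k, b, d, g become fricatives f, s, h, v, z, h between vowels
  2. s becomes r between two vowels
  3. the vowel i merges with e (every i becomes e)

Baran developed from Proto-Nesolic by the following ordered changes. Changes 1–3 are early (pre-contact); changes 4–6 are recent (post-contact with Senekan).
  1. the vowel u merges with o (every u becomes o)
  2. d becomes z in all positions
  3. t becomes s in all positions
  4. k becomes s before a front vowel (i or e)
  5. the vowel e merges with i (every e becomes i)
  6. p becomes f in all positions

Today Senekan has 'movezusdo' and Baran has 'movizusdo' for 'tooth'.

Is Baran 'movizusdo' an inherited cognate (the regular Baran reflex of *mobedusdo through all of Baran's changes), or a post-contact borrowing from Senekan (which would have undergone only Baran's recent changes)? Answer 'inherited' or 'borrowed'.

If inherited, *mobedusdo would pass through all of Baran's changes:
Baran: start from *mobedusdo.
  rule 1 (vowel merger): mobedusdo → mobedosdo
  rule 2 (unconditioned shift): mobedosdo → mobezoszo
  rule 3: no change — mobezoszo
  rule 4: no change — mobezoszo
  rule 5 (vowel merger): mobezoszo → mobizoszo
  rule 6: no change — mobizoszo
  ⇒ Baran mobizoszo
If borrowed from Senekan 'movezusdo' after the early changes, it would undergo only the recent ones:
  rule 4 (palatalisation): no change (movezusdo)
  rule 5 (vowel merger): movezusdo → movizusdo
  rule 6 (unconditioned shift): no change (movizusdo)
  ⇒ as a loan: movizusdo
Baran 'movizusdo' matches the loan outcome 'movizusdo', not the inherited 'mobizoszo' — it skipped the early Baran changes, so it was borrowed from Senekan.

borrowed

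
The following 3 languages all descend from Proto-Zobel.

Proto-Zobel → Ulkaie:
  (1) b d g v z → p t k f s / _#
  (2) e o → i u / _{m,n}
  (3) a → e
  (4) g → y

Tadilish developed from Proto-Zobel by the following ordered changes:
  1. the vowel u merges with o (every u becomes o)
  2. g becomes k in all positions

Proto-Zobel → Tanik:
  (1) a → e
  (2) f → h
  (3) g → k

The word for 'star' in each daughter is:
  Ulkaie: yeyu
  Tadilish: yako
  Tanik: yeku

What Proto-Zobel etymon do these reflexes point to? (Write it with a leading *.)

*yagu

Position 4: Ulkaie has u, Tadilish has o, Tanik has u. Tanik preserves u here (none of its changes turn any other segment into u), so the proto-segment is *u.
Position 3: Ulkaie has y, Tadilish has k, Tanik has k. Taking the neighbouring segments as reconstructed: Ulkaie y could go back to *g or *y; Tadilish k could go back to *k or *g; Tanik k could go back to *k or *g — the one source consistent with every daughter is *g.
Position 2: Ulkaie has e, Tadilish has a, Tanik has e. Tadilish preserves a here (none of its changes turn any other segment into a), so the proto-segment is *a.
This points to *yagu. Verify forward in each daughter:
Ulkaie: *yagu > yegu > yeyu  (by vowel merger, unconditioned shift)
Tadilish: *yagu
  yagu → yago   [vowel merger]
  yago → yako   [unconditioned shift]
  giving Tadilish yako.
Tanik: *yagu > yegu > yeku  (by vowel merger, unconditioned shift)
*yagu is the unique common source.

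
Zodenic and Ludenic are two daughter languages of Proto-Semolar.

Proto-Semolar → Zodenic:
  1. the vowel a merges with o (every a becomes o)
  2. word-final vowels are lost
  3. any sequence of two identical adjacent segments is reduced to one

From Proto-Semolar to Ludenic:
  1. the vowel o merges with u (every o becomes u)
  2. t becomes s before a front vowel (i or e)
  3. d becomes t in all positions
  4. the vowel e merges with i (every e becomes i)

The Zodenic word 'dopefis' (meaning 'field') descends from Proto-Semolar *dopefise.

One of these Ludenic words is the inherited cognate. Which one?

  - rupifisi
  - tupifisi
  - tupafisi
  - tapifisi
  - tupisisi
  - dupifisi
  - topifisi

tupifisi

Ludenic: *dopefise > dupefise > tupefise > tupifisi  (by vowel merger, unconditioned shift, vowel merger)
Only 'tupifisi' matches the regular Ludenic development of *dopefise.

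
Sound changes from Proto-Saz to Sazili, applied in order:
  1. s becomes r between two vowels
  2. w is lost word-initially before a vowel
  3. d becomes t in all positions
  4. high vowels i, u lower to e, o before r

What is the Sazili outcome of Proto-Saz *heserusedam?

Sazili: *heserusedam > hereruredam > hereruretam > hereroretam  (by rhotacism, unconditioned shift, pre-rhotic lowering)

hereroretam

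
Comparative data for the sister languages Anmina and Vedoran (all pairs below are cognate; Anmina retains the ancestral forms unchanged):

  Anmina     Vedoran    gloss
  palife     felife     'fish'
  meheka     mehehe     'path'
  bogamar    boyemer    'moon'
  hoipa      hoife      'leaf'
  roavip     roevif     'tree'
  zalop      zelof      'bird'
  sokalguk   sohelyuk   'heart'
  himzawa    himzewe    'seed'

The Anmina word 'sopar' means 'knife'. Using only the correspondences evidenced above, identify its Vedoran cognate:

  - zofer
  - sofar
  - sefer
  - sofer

hoipa ~ hoife — Anmina p corresponds to Vedoran f between vowels (before a back vowel).
bogamar ~ boyemer — Anmina a corresponds to Vedoran e after a consonant, before r.
Applying these to Anmina 'sopar':
  sopar → sofar   (p→f between vowels (before a back vowel))
  sofar → sofer   (a→e after a consonant, before r)
So the Vedoran cognate is 'sofer'.

sofer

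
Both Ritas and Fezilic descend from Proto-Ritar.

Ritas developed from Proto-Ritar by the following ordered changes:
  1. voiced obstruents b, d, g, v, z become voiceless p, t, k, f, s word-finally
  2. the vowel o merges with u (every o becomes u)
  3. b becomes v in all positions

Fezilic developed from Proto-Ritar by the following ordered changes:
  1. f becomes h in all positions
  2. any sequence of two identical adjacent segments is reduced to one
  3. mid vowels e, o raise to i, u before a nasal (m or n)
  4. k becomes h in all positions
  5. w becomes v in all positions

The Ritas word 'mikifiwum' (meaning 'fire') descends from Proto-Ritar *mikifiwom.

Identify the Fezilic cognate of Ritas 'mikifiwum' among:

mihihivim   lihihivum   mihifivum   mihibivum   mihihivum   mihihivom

Fezilic: *mikifiwom
  mikifiwom → mikihiwom   [unconditioned shift]
  mikihiwom (rule 2 does not apply)
  mikihiwom → mikihiwum   [pre-nasal raising]
  mikihiwum → mihihiwum   [unconditioned shift]
  mihihiwum → mihihivum   [unconditioned shift]
  giving Fezilic mihihivum.

mihihivum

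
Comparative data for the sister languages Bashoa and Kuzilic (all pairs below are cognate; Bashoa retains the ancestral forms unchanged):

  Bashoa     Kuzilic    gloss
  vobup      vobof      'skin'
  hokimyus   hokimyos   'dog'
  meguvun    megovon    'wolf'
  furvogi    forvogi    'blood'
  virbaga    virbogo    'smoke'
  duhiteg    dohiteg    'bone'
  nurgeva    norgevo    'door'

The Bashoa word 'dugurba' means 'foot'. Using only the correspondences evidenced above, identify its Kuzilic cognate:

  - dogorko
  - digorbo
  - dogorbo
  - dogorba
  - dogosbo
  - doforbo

hokimyus ~ hokimyos, duhiteg ~ dohiteg — Bashoa u corresponds to Kuzilic o after a consonant, before a consonant other than r, m, n, p, b, f, v.
furvogi ~ forvogi, nurgeva ~ norgevo — Bashoa u corresponds to Kuzilic o after a consonant, before r.
virbaga ~ virbogo, nurgeva ~ norgevo — Bashoa a corresponds to Kuzilic o word-finally.
Applying these to Bashoa 'dugurba':
  dugurba → dogurba   (u→o after a consonant, before a consonant other than r, m, n, p, b, f, v)
  dogurba → dogorba   (u→o after a consonant, before r)
  dogorba → dogorbo   (a→o word-finally)
So the Kuzilic cognate is 'dogorbo'.

dogorbo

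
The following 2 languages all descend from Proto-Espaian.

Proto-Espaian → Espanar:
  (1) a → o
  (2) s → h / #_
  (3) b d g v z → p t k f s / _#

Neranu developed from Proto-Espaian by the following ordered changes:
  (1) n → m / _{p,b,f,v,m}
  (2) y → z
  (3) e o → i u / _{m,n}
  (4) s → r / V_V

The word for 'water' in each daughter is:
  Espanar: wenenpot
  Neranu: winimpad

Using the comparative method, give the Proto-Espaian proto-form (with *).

*wenenpad

Position 8: Espanar has t, Neranu has d. Neranu preserves d here (none of its changes turn any other segment into d), so the proto-segment is *d.
Position 2: Espanar has e, Neranu has i. Espanar preserves e here (none of its changes turn any other segment into e), so the proto-segment is *e.
Position 5: Espanar has n, Neranu has m. Espanar preserves n here (none of its changes turn any other segment into n), so the proto-segment is *n.
This points to *wenenpad. Verify forward in each daughter:
Espanar: *wenenpad
  wenenpad → wenenpod   [vowel merger]
  wenenpod (rule 2 does not apply)
  wenenpod → wenenpot   [final devoicing]
  giving Espanar wenenpot.
Neranu: *wenenpad > wenempad > winimpad  (by nasal place assimilation, pre-nasal raising)
No other proto-form is consistent with every reflex, so the reconstruction is *wenenpad.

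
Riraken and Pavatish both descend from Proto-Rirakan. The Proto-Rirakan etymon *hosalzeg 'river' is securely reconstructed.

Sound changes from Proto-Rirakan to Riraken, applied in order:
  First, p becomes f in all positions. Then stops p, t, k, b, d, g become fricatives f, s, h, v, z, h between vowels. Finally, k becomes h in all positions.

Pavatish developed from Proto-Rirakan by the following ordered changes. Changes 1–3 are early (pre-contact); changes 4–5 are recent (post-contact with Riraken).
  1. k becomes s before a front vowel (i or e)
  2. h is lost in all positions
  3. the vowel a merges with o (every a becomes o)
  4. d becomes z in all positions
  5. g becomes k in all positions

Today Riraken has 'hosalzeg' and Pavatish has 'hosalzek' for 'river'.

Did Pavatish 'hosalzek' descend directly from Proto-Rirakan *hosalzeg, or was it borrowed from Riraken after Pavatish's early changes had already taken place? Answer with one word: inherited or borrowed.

borrowed

If inherited, *hosalzeg would pass through all of Pavatish's changes:
Pavatish: *hosalzeg
  hosalzeg (rule 1 does not apply)
  hosalzeg → osalzeg   [h-loss]
  osalzeg → osolzeg   [vowel merger]
  osolzeg (rule 4 does not apply)
  osolzeg → osolzek   [unconditioned shift]
  giving Pavatish osolzek.
If borrowed from Riraken 'hosalzeg' after the early changes, it would undergo only the recent ones:
  rule 4 (unconditioned shift): no change (hosalzeg)
  rule 5 (unconditioned shift): hosalzeg → hosalzek
  ⇒ as a loan: hosalzek
Pavatish 'hosalzek' matches the loan outcome 'hosalzek', not the inherited 'osolzek' — it skipped the early Pavatish changes, so it was borrowed from Riraken.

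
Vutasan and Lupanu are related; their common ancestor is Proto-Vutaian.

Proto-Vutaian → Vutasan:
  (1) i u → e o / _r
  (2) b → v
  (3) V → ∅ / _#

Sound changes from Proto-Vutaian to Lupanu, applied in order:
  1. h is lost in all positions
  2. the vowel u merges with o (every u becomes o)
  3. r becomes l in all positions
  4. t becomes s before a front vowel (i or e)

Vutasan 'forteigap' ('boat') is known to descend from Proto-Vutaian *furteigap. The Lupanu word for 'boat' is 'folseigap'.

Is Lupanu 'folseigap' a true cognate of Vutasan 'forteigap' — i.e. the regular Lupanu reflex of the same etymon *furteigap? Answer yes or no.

Derive the expected Lupanu reflex of *furteigap:
Lupanu: *furteigap > forteigap > folteigap > folseigap  (by vowel merger, unconditioned shift, palatalisation)
Lupanu 'folseigap' matches the regular reflex exactly, so the pair is cognate.

yes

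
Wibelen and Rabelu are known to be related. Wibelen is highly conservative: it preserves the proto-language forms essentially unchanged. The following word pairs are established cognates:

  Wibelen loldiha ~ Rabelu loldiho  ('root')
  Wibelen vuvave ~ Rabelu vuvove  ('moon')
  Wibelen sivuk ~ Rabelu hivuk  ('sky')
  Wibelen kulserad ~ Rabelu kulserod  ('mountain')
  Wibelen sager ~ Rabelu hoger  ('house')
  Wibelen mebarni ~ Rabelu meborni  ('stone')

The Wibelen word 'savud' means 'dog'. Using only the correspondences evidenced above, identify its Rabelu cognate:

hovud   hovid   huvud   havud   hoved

hovud

sager ~ hoger — Wibelen s corresponds to Rabelu h word-initially before a back vowel.
vuvave ~ vuvove — Wibelen a corresponds to Rabelu o after a consonant, before a labial obstruent.
Applying these to Wibelen 'savud':
  savud → havud   (s→h word-initially before a back vowel)
  havud → hovud   (a→o after a consonant, before a labial obstruent)
So the Rabelu cognate is 'hovud'.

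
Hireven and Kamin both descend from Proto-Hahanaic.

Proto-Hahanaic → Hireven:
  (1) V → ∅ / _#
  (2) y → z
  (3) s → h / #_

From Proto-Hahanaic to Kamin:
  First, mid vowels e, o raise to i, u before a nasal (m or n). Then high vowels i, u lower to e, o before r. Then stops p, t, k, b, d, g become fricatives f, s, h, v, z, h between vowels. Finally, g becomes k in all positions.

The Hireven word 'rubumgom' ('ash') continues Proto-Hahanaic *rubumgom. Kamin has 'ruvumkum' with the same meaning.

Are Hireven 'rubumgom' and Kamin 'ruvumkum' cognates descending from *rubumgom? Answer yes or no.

Derive the expected Kamin reflex of *rubumgom:
Kamin: start from *rubumgom.
  rule 1 (pre-nasal raising): rubumgom → rubumgum
  rule 2: no change — rubumgum
  rule 3 (intervocalic lenition): rubumgum → ruvumgum
  rule 4 (unconditioned shift): ruvumgum → ruvumkum
  ⇒ Kamin ruvumkum
Kamin 'ruvumkum' matches the regular reflex exactly, so the pair is cognate.

yes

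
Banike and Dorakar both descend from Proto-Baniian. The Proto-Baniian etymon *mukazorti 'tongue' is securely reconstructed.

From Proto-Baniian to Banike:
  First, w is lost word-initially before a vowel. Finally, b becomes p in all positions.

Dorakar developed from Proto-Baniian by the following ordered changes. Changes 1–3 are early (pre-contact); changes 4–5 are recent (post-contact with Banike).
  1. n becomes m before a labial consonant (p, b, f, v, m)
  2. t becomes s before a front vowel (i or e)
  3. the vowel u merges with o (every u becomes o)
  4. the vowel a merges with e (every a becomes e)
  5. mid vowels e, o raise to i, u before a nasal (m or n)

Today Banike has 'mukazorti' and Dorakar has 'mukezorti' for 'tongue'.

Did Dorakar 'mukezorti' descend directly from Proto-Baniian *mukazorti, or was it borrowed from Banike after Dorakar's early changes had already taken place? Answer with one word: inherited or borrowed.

borrowed

If inherited, *mukazorti would pass through all of Dorakar's changes:
Dorakar: start from *mukazorti.
  rule 1: no change — mukazorti
  rule 2 (palatalisation): mukazorti → mukazorsi
  rule 3 (vowel merger): mukazorsi → mokazorsi
  rule 4 (vowel merger): mokazorsi → mokezorsi
  rule 5: no change — mokezorsi
  ⇒ Dorakar mokezorsi
If borrowed from Banike 'mukazorti' after the early changes, it would undergo only the recent ones:
  rule 4 (vowel merger): mukazorti → mukezorti
  rule 5 (pre-nasal raising): no change (mukezorti)
  ⇒ as a loan: mukezorti
Dorakar 'mukezorti' matches the loan outcome 'mukezorti', not the inherited 'mokezorsi' — it skipped the early Dorakar changes, so it was borrowed from Banike.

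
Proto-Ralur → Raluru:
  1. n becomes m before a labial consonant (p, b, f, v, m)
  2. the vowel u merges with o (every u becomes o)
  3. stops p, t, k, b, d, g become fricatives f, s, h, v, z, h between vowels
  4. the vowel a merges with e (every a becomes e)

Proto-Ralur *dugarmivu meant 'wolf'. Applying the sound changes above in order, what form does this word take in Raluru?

Raluru: *dugarmivu
  dugarmivu (rule 1 does not apply)
  dugarmivu → dogarmivo   [vowel merger]
  dogarmivo → doharmivo   [intervocalic lenition]
  doharmivo → dohermivo   [vowel merger]
  giving Raluru dohermivo.

dohermivo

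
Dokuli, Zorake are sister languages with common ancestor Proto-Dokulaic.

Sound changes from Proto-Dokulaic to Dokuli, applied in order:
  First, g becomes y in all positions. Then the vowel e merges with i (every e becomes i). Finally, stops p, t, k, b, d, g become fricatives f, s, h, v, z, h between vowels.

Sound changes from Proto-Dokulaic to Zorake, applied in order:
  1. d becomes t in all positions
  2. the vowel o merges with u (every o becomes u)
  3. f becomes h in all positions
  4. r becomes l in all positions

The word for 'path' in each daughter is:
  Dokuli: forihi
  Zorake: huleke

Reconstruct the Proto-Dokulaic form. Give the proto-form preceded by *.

Position 4: Dokuli has i, Zorake has e. Zorake preserves e here (none of its changes turn any other segment into e), so the proto-segment is *e.
Position 2: Dokuli has o, Zorake has u. Dokuli preserves o here (none of its changes turn any other segment into o), so the proto-segment is *o.
Continuing position by position gives *foreke; check it forward:
Dokuli: start from *foreke.
  rule 1: no change — foreke
  rule 2 (vowel merger): foreke → foriki
  rule 3 (intervocalic lenition): foriki → forihi
  ⇒ Dokuli forihi
Zorake: start from *foreke.
  rule 1: no change — foreke
  rule 2 (vowel merger): foreke → fureke
  rule 3 (unconditioned shift): fureke → hureke
  rule 4 (unconditioned shift): hureke → huleke
  ⇒ Zorake huleke
*foreke is the unique common source.

*foreke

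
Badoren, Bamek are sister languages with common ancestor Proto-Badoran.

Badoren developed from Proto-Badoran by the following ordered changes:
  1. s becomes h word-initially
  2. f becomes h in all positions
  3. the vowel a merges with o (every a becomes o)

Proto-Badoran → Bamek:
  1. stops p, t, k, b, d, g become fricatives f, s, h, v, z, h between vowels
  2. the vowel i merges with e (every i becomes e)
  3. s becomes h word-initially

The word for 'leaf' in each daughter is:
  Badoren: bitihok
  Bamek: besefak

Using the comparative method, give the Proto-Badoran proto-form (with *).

*bitifak

Position 2: Badoren has i, Bamek has e. Badoren preserves i here (none of its changes turn any other segment into i), so the proto-segment is *i.
Position 6: Badoren has o, Bamek has a. Bamek preserves a here (none of its changes turn any other segment into a), so the proto-segment is *a.
Continuing position by position gives *bitifak; check it forward:
Badoren: *bitifak
  bitifak (rule 1 does not apply)
  bitifak → bitihak   [unconditioned shift]
  bitihak → bitihok   [vowel merger]
  giving Badoren bitihok.
Bamek: *bitifak > bisifak > besefak  (by intervocalic lenition, vowel merger)
*bitifak is the unique common source.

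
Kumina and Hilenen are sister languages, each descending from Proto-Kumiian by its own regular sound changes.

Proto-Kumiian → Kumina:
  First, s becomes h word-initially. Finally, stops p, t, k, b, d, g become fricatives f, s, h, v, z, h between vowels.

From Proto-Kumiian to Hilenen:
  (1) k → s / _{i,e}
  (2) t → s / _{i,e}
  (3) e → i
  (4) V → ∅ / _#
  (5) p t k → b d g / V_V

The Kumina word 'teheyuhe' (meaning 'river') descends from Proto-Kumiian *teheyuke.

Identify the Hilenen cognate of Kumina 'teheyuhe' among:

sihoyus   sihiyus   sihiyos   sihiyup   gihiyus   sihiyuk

Hilenen: start from *teheyuke.
  rule 1 (palatalisation): teheyuke → teheyuse
  rule 2 (palatalisation): teheyuse → seheyuse
  rule 3 (vowel merger): seheyuse → sihiyusi
  rule 4 (apocope): sihiyusi → sihiyus
  rule 5: no change — sihiyus
  ⇒ Hilenen sihiyus
Only 'sihiyus' matches the regular Hilenen development of *teheyuke.

sihiyus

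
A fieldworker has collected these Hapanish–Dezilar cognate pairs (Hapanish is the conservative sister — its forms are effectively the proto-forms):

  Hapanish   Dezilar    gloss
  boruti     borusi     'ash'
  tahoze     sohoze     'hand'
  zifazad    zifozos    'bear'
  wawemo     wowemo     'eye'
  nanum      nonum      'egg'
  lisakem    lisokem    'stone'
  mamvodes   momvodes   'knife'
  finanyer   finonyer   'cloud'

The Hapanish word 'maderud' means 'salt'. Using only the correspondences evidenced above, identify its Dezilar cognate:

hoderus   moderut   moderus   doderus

moderus

tahoze ~ sohoze, zifazad ~ zifozos — Hapanish a corresponds to Dezilar o after a consonant, before a consonant other than r, m, n, p, b, f, v.
zifazad ~ zifozos — Hapanish d corresponds to Dezilar s word-finally.
Applying these to Hapanish 'maderud':
  maderud → moderud   (a→o after a consonant, before a consonant other than r, m, n, p, b, f, v)
  moderud → moderus   (d→s word-finally)
So the Dezilar cognate is 'moderus'.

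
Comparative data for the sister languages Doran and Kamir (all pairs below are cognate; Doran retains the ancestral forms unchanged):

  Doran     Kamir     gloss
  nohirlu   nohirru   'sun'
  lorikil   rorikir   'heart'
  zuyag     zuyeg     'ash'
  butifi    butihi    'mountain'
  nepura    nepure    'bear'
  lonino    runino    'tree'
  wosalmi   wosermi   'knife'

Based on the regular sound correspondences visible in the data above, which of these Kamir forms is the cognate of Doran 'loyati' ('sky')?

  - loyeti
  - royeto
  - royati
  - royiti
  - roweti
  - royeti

lorikil ~ rorikir, lonino ~ runino — Doran l corresponds to Kamir r word-initially before a back vowel.
zuyag ~ zuyeg, wosalmi ~ wosermi — Doran a corresponds to Kamir e after a consonant, before a consonant other than r, m, n, p, b, f, v.
Applying these to Doran 'loyati':
  loyati → royati   (l→r word-initially before a back vowel)
  royati → royeti   (a→e after a consonant, before a consonant other than r, m, n, p, b, f, v)
So the Kamir cognate is 'royeti'.

royeti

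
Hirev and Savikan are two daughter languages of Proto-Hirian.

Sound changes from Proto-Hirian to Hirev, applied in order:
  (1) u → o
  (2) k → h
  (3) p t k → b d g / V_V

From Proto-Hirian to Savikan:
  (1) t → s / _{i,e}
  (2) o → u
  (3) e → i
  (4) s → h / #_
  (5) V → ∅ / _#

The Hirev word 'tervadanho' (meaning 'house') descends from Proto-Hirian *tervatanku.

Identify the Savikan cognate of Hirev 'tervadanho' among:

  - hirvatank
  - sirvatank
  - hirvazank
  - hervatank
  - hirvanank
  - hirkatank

hirvatank

Savikan: *tervatanku > servatanku > sirvatanku > hirvatanku > hirvatank  (by palatalisation, vowel merger, debuccalisation, apocope)
Among the options, 'hirvatank' alone shows every Savikan change applied in order.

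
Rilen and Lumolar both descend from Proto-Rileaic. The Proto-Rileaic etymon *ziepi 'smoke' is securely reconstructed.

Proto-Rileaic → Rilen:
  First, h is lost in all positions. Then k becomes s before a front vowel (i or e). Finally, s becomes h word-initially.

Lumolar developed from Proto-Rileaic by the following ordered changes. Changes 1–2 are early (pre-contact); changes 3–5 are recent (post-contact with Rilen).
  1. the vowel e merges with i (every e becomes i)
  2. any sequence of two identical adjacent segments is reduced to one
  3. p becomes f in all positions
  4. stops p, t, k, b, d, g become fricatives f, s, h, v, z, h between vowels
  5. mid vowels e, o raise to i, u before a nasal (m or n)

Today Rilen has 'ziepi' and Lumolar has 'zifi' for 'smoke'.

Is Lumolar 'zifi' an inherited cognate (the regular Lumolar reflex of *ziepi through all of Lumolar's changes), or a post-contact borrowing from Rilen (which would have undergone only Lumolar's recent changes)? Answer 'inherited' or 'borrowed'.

inherited

If inherited, *ziepi would pass through all of Lumolar's changes:
Lumolar: *ziepi
  ziepi → ziipi   [vowel merger]
  ziipi → zipi   [degemination]
  zipi → zifi   [unconditioned shift]
  zifi (rule 4 does not apply)
  zifi (rule 5 does not apply)
  giving Lumolar zifi.
If borrowed from Rilen 'ziepi' after the early changes, it would undergo only the recent ones:
  rule 3 (unconditioned shift): ziepi → ziefi
  rule 4 (intervocalic lenition): no change (ziefi)
  rule 5 (pre-nasal raising): no change (ziefi)
  ⇒ as a loan: ziefi
Lumolar 'zifi' matches the inherited outcome exactly, so it is an inherited cognate, not a loan.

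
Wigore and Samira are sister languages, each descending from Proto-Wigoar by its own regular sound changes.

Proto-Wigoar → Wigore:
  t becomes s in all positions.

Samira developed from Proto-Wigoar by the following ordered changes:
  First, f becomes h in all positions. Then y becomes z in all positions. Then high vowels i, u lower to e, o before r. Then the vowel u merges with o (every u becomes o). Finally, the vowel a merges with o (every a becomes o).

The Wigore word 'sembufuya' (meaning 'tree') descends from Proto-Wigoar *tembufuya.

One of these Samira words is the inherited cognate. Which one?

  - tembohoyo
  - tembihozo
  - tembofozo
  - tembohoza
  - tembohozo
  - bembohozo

tembohozo

Samira: start from *tembufuya.
  rule 1 (unconditioned shift): tembufuya → tembuhuya
  rule 2 (unconditioned shift): tembuhuya → tembuhuza
  rule 3: no change — tembuhuza
  rule 4 (vowel merger): tembuhuza → tembohoza
  rule 5 (vowel merger): tembohoza → tembohozo
  ⇒ Samira tembohozo
Only 'tembohozo' matches the regular Samira development of *tembufuya.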